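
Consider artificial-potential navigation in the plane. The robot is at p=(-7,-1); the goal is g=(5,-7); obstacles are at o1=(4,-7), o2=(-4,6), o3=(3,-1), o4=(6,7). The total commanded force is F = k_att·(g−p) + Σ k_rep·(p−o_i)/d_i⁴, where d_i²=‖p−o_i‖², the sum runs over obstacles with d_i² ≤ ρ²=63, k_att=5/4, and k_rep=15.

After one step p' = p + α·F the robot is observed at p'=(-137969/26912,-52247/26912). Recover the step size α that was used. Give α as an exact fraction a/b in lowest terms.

F_att = 5/4·(g−p) = 5/4·(12,-6) = (15.0000,-7.5000)
o1: d²=157 > ρ²=63 → inactive
o2: d²=58 ≤ ρ²=63; F_rep = 15·(-3,-7)/58² = (-0.0134,-0.0312)
o3: d²=100 > ρ²=63 → inactive
o4: d²=233 > ρ²=63 → inactive
F = F_att + ΣF_rep = (14.9866,-7.5312)
Δp = p'−p = (1.8733,-0.9414); α = Δx/Fx = (50415/26912) / (50415/3364) = 1/8
check: Δy/Fy = (-25335/26912) / (-25335/3364) = 1/8 ✓

α = 1/8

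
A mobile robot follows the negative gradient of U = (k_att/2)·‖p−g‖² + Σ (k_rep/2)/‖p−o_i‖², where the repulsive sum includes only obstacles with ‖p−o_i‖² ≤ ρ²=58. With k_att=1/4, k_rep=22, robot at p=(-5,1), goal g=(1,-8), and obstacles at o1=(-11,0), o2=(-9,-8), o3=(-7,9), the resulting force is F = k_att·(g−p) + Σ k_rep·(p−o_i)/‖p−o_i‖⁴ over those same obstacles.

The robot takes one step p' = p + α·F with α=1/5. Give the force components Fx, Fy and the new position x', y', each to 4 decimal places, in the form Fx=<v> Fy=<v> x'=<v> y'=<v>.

Fx=1.5964 Fy=-2.2339 x'=-4.6807 y'=0.5532

F_att = 1/4·(g−p) = 1/4·(6,-9) = (1.5000,-2.2500)
o1: d²=37 ≤ ρ²=58; F_rep = 22·(6,1)/37² = (0.0964,0.0161)
o2: d²=97 > ρ²=58 → inactive
o3: d²=68 > ρ²=58 → inactive
F = F_att + ΣF_rep = (1.5964,-2.2339)
p' = p + 1/5·F = (-4.6807,0.5532)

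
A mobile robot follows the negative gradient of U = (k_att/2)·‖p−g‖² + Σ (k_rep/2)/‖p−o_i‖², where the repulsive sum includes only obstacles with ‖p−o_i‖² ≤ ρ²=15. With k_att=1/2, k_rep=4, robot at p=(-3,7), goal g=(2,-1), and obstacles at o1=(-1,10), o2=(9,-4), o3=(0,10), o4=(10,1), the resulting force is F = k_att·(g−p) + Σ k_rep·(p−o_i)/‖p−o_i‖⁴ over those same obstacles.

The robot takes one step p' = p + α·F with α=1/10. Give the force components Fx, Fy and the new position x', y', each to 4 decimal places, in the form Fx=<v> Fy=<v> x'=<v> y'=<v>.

Fx=2.4527 Fy=-4.0710 x'=-2.7547 y'=6.5929

F_att = 1/2·(g−p) = 1/2·(5,-8) = (2.5000,-4.0000)
o1: d²=13 ≤ ρ²=15; F_rep = 4·(-2,-3)/13² = (-0.0473,-0.0710)
o2: d²=265 > ρ²=15 → inactive
o3: d²=18 > ρ²=15 → inactive
o4: d²=205 > ρ²=15 → inactive
F = F_att + ΣF_rep = (2.4527,-4.0710)
p' = p + 1/10·F = (-2.7547,6.5929)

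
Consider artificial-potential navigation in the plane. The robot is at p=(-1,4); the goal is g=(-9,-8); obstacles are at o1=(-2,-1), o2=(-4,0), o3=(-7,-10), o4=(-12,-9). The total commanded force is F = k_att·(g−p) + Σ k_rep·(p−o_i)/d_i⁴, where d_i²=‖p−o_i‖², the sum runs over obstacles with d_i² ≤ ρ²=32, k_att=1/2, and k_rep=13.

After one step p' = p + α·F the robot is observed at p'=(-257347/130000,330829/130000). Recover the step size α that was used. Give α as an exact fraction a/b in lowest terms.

α = 1/4

F_att = 1/2·(g−p) = 1/2·(-8,-12) = (-4.0000,-6.0000)
o1: d²=26 ≤ ρ²=32; F_rep = 13·(1,5)/26² = (0.0192,0.0962)
o2: d²=25 ≤ ρ²=32; F_rep = 13·(3,4)/25² = (0.0624,0.0832)
o3: d²=232 > ρ²=32 → inactive
o4: d²=290 > ρ²=32 → inactive
F = F_att + ΣF_rep = (-3.9184,-5.8206)
Δp = p'−p = (-0.9796,-1.4552); α = Δx/Fx = (-127347/130000) / (-127347/32500) = 1/4
check: Δy/Fy = (-189171/130000) / (-189171/32500) = 1/4 ✓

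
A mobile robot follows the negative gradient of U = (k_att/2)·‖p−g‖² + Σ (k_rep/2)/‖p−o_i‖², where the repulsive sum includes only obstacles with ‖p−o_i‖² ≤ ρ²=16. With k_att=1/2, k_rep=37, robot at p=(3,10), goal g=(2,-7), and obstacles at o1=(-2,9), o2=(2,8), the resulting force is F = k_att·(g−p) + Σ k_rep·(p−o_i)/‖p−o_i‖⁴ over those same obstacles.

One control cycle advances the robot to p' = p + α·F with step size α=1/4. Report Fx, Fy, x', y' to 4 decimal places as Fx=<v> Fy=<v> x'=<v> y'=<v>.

F_att = 1/2·(g−p) = 1/2·(-1,-17) = (-0.5000,-8.5000)
o1: d²=26 > ρ²=16 → inactive
o2: d²=5 ≤ ρ²=16; F_rep = 37·(1,2)/5² = (1.4800,2.9600)
F = F_att + ΣF_rep = (0.9800,-5.5400)
p' = p + 1/4·F = (3.2450,8.6150)

Fx=0.9800 Fy=-5.5400 x'=3.2450 y'=8.6150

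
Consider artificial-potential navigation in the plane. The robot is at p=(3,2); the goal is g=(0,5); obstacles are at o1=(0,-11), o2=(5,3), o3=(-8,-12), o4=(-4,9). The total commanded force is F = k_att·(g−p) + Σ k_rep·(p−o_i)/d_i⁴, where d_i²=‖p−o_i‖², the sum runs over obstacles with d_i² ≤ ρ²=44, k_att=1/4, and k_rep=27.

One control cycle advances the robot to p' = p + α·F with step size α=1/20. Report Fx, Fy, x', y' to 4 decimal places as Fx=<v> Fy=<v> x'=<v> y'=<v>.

F_att = 1/4·(g−p) = 1/4·(-3,3) = (-0.7500,0.7500)
o1: d²=178 > ρ²=44 → inactive
o2: d²=5 ≤ ρ²=44; F_rep = 27·(-2,-1)/5² = (-2.1600,-1.0800)
o3: d²=317 > ρ²=44 → inactive
o4: d²=98 > ρ²=44 → inactive
F = F_att + ΣF_rep = (-2.9100,-0.3300)
p' = p + 1/20·F = (2.8545,1.9835)

Fx=-2.9100 Fy=-0.3300 x'=2.8545 y'=1.9835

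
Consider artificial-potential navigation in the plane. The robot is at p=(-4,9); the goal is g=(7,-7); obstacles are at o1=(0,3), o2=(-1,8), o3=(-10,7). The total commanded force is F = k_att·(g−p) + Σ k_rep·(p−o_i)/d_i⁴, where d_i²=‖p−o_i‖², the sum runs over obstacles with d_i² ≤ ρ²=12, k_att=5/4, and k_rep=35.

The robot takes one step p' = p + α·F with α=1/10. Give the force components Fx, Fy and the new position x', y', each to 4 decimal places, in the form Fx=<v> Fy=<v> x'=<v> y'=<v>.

F_att = 5/4·(g−p) = 5/4·(11,-16) = (13.7500,-20.0000)
o1: d²=52 > ρ²=12 → inactive
o2: d²=10 ≤ ρ²=12; F_rep = 35·(-3,1)/10² = (-1.0500,0.3500)
o3: d²=40 > ρ²=12 → inactive
F = F_att + ΣF_rep = (12.7000,-19.6500)
p' = p + 1/10·F = (-2.7300,7.0350)

Fx=12.7000 Fy=-19.6500 x'=-2.7300 y'=7.0350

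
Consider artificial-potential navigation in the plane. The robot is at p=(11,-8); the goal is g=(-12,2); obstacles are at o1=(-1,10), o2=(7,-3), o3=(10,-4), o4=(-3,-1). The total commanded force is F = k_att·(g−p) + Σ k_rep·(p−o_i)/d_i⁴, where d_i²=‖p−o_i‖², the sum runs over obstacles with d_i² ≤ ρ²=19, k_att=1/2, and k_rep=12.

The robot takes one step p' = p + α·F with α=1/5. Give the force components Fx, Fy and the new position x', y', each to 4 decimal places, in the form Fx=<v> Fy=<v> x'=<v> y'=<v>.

F_att = 1/2·(g−p) = 1/2·(-23,10) = (-11.5000,5.0000)
o1: d²=468 > ρ²=19 → inactive
o2: d²=41 > ρ²=19 → inactive
o3: d²=17 ≤ ρ²=19; F_rep = 12·(1,-4)/17² = (0.0415,-0.1661)
o4: d²=245 > ρ²=19 → inactive
F = F_att + ΣF_rep = (-11.4585,4.8339)
p' = p + 1/5·F = (8.7083,-7.0332)

Fx=-11.4585 Fy=4.8339 x'=8.7083 y'=-7.0332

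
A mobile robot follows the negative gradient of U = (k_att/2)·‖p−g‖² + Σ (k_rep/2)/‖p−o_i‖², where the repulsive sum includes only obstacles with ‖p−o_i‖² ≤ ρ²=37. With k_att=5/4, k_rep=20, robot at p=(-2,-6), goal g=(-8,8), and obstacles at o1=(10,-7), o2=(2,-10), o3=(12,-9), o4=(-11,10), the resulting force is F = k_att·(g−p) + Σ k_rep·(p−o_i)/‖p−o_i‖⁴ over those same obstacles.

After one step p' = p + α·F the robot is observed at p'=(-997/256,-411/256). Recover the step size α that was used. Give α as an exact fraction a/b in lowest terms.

F_att = 5/4·(g−p) = 5/4·(-6,14) = (-7.5000,17.5000)
o1: d²=145 > ρ²=37 → inactive
o2: d²=32 ≤ ρ²=37; F_rep = 20·(-4,4)/32² = (-0.0781,0.0781)
o3: d²=205 > ρ²=37 → inactive
o4: d²=337 > ρ²=37 → inactive
F = F_att + ΣF_rep = (-7.5781,17.5781)
Δp = p'−p = (-1.8945,4.3945); α = Δx/Fx = (-485/256) / (-485/64) = 1/4
check: Δy/Fy = (1125/256) / (1125/64) = 1/4 ✓

α = 1/4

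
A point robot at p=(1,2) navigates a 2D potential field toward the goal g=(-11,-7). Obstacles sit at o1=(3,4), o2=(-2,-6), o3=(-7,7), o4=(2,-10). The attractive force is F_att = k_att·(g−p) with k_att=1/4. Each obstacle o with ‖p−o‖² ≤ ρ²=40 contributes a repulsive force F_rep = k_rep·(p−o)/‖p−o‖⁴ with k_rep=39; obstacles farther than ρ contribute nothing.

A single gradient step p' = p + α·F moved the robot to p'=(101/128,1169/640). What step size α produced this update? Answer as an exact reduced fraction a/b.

α = 1/20

F_att = 1/4·(g−p) = 1/4·(-12,-9) = (-3.0000,-2.2500)
o1: d²=8 ≤ ρ²=40; F_rep = 39·(-2,-2)/8² = (-1.2188,-1.2188)
o2: d²=73 > ρ²=40 → inactive
o3: d²=89 > ρ²=40 → inactive
o4: d²=145 > ρ²=40 → inactive
F = F_att + ΣF_rep = (-4.2188,-3.4688)
Δp = p'−p = (-0.2109,-0.1734); α = Δx/Fx = (-27/128) / (-135/32) = 1/20
check: Δy/Fy = (-111/640) / (-111/32) = 1/20 ✓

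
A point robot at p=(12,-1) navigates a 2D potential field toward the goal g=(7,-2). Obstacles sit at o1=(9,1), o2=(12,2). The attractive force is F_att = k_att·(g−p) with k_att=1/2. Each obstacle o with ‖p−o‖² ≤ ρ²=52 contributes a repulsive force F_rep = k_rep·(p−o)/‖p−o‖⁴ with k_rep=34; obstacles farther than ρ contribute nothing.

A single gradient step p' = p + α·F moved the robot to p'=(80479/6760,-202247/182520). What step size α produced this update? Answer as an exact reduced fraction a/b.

α = 1/20

F_att = 1/2·(g−p) = 1/2·(-5,-1) = (-2.5000,-0.5000)
o1: d²=13 ≤ ρ²=52; F_rep = 34·(3,-2)/13² = (0.6036,-0.4024)
o2: d²=9 ≤ ρ²=52; F_rep = 34·(0,-3)/9² = (0.0000,-1.2593)
F = F_att + ΣF_rep = (-1.8964,-2.1616)
Δp = p'−p = (-0.0948,-0.1081); α = Δx/Fx = (-641/6760) / (-641/338) = 1/20
check: Δy/Fy = (-19727/182520) / (-19727/9126) = 1/20 ✓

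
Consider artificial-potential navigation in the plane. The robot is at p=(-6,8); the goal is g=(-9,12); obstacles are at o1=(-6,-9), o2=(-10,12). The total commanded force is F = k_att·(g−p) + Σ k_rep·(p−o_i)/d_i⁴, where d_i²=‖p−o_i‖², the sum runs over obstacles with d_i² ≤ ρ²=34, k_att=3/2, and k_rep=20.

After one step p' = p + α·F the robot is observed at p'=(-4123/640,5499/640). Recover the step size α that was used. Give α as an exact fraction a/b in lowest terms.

α = 1/10

F_att = 3/2·(g−p) = 3/2·(-3,4) = (-4.5000,6.0000)
o1: d²=289 > ρ²=34 → inactive
o2: d²=32 ≤ ρ²=34; F_rep = 20·(4,-4)/32² = (0.0781,-0.0781)
F = F_att + ΣF_rep = (-4.4219,5.9219)
Δp = p'−p = (-0.4422,0.5922); α = Δx/Fx = (-283/640) / (-283/64) = 1/10
check: Δy/Fy = (379/640) / (379/64) = 1/10 ✓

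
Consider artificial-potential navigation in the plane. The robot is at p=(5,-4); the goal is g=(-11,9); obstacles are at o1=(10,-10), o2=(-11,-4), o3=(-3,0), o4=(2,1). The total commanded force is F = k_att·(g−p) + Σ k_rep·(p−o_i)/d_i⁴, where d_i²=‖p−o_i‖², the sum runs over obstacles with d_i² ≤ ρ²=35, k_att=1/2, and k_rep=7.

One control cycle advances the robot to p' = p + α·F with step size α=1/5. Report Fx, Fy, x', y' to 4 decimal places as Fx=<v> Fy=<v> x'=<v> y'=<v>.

F_att = 1/2·(g−p) = 1/2·(-16,13) = (-8.0000,6.5000)
o1: d²=61 > ρ²=35 → inactive
o2: d²=256 > ρ²=35 → inactive
o3: d²=80 > ρ²=35 → inactive
o4: d²=34 ≤ ρ²=35; F_rep = 7·(3,-5)/34² = (0.0182,-0.0303)
F = F_att + ΣF_rep = (-7.9818,6.4697)
p' = p + 1/5·F = (3.4036,-2.7061)

Fx=-7.9818 Fy=6.4697 x'=3.4036 y'=-2.7061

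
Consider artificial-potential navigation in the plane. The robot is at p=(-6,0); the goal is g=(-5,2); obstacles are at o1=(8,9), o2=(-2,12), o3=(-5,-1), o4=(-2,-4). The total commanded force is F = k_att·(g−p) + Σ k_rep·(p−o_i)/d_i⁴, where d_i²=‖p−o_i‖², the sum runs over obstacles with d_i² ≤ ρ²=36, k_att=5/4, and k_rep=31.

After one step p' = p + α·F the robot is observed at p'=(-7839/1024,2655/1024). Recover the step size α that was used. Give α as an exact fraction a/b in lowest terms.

α = 1/4

F_att = 5/4·(g−p) = 5/4·(1,2) = (1.2500,2.5000)
o1: d²=277 > ρ²=36 → inactive
o2: d²=160 > ρ²=36 → inactive
o3: d²=2 ≤ ρ²=36; F_rep = 31·(-1,1)/2² = (-7.7500,7.7500)
o4: d²=32 ≤ ρ²=36; F_rep = 31·(-4,4)/32² = (-0.1211,0.1211)
F = F_att + ΣF_rep = (-6.6211,10.3711)
Δp = p'−p = (-1.6553,2.5928); α = Δx/Fx = (-1695/1024) / (-1695/256) = 1/4
check: Δy/Fy = (2655/1024) / (2655/256) = 1/4 ✓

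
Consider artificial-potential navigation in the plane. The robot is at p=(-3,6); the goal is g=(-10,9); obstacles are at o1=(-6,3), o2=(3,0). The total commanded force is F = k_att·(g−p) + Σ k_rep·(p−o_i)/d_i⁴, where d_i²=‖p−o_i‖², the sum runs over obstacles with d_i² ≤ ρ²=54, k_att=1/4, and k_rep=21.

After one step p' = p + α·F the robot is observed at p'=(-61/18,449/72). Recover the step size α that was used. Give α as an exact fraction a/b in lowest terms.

α = 1/4

F_att = 1/4·(g−p) = 1/4·(-7,3) = (-1.7500,0.7500)
o1: d²=18 ≤ ρ²=54; F_rep = 21·(3,3)/18² = (0.1944,0.1944)
o2: d²=72 > ρ²=54 → inactive
F = F_att + ΣF_rep = (-1.5556,0.9444)
Δp = p'−p = (-0.3889,0.2361); α = Δx/Fx = (-7/18) / (-14/9) = 1/4
check: Δy/Fy = (17/72) / (17/18) = 1/4 ✓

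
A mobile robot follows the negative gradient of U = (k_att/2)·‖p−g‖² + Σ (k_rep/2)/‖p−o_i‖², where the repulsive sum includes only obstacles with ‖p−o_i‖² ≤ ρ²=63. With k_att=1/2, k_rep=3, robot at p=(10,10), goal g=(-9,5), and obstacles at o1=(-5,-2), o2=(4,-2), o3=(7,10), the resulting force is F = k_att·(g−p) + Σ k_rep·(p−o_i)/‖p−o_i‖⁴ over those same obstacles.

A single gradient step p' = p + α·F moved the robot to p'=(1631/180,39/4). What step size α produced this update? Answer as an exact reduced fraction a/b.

F_att = 1/2·(g−p) = 1/2·(-19,-5) = (-9.5000,-2.5000)
o1: d²=369 > ρ²=63 → inactive
o2: d²=180 > ρ²=63 → inactive
o3: d²=9 ≤ ρ²=63; F_rep = 3·(3,0)/9² = (0.1111,0.0000)
F = F_att + ΣF_rep = (-9.3889,-2.5000)
Δp = p'−p = (-0.9389,-0.2500); α = Δx/Fx = (-169/180) / (-169/18) = 1/10
check: Δy/Fy = (-1/4) / (-5/2) = 1/10 ✓

α = 1/10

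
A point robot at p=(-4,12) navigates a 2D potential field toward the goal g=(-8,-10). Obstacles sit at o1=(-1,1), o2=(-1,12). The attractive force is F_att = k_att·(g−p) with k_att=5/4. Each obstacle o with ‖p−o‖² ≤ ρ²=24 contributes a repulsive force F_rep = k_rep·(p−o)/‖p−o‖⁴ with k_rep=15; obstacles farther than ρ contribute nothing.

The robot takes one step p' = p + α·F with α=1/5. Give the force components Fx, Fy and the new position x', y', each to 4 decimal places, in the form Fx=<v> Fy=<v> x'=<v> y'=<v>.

F_att = 5/4·(g−p) = 5/4·(-4,-22) = (-5.0000,-27.5000)
o1: d²=130 > ρ²=24 → inactive
o2: d²=9 ≤ ρ²=24; F_rep = 15·(-3,0)/9² = (-0.5556,0.0000)
F = F_att + ΣF_rep = (-5.5556,-27.5000)
p' = p + 1/5·F = (-5.1111,6.5000)

Fx=-5.5556 Fy=-27.5000 x'=-5.1111 y'=6.5000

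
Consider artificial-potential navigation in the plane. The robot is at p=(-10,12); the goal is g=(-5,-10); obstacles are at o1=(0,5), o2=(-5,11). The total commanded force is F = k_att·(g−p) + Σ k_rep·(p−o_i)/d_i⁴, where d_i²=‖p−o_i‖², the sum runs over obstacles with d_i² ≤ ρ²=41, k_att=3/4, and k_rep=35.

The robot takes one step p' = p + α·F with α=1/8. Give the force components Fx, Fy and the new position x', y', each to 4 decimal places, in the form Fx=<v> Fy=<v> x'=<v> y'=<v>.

Fx=3.4911 Fy=-16.4482 x'=-9.5636 y'=9.9440

F_att = 3/4·(g−p) = 3/4·(5,-22) = (3.7500,-16.5000)
o1: d²=149 > ρ²=41 → inactive
o2: d²=26 ≤ ρ²=41; F_rep = 35·(-5,1)/26² = (-0.2589,0.0518)
F = F_att + ΣF_rep = (3.4911,-16.4482)
p' = p + 1/8·F = (-9.5636,9.9440)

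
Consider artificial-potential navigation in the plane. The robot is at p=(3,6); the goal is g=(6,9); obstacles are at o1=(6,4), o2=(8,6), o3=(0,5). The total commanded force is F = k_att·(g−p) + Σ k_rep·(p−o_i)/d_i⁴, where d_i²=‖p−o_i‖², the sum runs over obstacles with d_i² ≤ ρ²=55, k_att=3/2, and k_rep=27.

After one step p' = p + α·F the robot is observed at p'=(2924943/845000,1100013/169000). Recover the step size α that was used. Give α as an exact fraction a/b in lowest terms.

F_att = 3/2·(g−p) = 3/2·(3,3) = (4.5000,4.5000)
o1: d²=13 ≤ ρ²=55; F_rep = 27·(-3,2)/13² = (-0.4793,0.3195)
o2: d²=25 ≤ ρ²=55; F_rep = 27·(-5,0)/25² = (-0.2160,0.0000)
o3: d²=10 ≤ ρ²=55; F_rep = 27·(3,1)/10² = (0.8100,0.2700)
F = F_att + ΣF_rep = (4.6147,5.0895)
Δp = p'−p = (0.4615,0.5090); α = Δx/Fx = (389943/845000) / (389943/84500) = 1/10
check: Δy/Fy = (86013/169000) / (86013/16900) = 1/10 ✓

α = 1/10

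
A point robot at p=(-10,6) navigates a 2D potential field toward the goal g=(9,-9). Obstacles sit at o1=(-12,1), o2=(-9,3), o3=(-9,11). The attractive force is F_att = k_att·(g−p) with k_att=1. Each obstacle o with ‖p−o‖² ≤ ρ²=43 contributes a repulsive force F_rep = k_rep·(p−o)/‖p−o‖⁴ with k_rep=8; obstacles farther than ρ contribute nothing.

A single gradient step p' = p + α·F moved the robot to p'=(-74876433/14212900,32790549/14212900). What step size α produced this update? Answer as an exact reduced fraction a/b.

α = 1/4

F_att = 1·(g−p) = 1·(19,-15) = (19.0000,-15.0000)
o1: d²=29 ≤ ρ²=43; F_rep = 8·(2,5)/29² = (0.0190,0.0476)
o2: d²=10 ≤ ρ²=43; F_rep = 8·(-1,3)/10² = (-0.0800,0.2400)
o3: d²=26 ≤ ρ²=43; F_rep = 8·(-1,-5)/26² = (-0.0118,-0.0592)
F = F_att + ΣF_rep = (18.9272,-14.7716)
Δp = p'−p = (4.7318,-3.6929); α = Δx/Fx = (67252567/14212900) / (67252567/3553225) = 1/4
check: Δy/Fy = (-52486851/14212900) / (-52486851/3553225) = 1/4 ✓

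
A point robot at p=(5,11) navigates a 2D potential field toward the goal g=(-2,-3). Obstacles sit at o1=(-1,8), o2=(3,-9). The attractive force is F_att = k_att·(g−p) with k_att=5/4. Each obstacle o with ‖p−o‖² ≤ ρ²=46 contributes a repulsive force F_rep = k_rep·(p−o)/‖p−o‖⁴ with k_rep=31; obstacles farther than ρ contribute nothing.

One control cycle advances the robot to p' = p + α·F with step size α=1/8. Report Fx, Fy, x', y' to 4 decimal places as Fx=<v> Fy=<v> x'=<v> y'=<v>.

Fx=-8.6581 Fy=-17.4541 x'=3.9177 y'=8.8182

F_att = 5/4·(g−p) = 5/4·(-7,-14) = (-8.7500,-17.5000)
o1: d²=45 ≤ ρ²=46; F_rep = 31·(6,3)/45² = (0.0919,0.0459)
o2: d²=404 > ρ²=46 → inactive
F = F_att + ΣF_rep = (-8.6581,-17.4541)
p' = p + 1/8·F = (3.9177,8.8182)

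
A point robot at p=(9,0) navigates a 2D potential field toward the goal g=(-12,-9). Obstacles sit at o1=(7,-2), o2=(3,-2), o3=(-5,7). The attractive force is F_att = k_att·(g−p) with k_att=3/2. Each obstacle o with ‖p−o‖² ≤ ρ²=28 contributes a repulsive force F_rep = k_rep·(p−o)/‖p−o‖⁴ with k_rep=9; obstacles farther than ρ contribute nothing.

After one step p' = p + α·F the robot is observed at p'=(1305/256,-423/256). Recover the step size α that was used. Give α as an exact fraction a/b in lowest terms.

α = 1/8

F_att = 3/2·(g−p) = 3/2·(-21,-9) = (-31.5000,-13.5000)
o1: d²=8 ≤ ρ²=28; F_rep = 9·(2,2)/8² = (0.2812,0.2812)
o2: d²=40 > ρ²=28 → inactive
o3: d²=245 > ρ²=28 → inactive
F = F_att + ΣF_rep = (-31.2188,-13.2188)
Δp = p'−p = (-3.9023,-1.6523); α = Δx/Fx = (-999/256) / (-999/32) = 1/8
check: Δy/Fy = (-423/256) / (-423/32) = 1/8 ✓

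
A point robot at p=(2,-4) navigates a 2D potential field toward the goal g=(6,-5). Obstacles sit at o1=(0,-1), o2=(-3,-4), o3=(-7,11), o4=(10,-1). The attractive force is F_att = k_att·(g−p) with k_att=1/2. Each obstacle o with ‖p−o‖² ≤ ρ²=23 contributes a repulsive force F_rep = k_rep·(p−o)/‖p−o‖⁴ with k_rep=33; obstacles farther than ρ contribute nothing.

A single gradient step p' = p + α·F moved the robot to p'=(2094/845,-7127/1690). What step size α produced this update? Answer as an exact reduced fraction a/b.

α = 1/5

F_att = 1/2·(g−p) = 1/2·(4,-1) = (2.0000,-0.5000)
o1: d²=13 ≤ ρ²=23; F_rep = 33·(2,-3)/13² = (0.3905,-0.5858)
o2: d²=25 > ρ²=23 → inactive
o3: d²=306 > ρ²=23 → inactive
o4: d²=73 > ρ²=23 → inactive
F = F_att + ΣF_rep = (2.3905,-1.0858)
Δp = p'−p = (0.4781,-0.2172); α = Δx/Fx = (404/845) / (404/169) = 1/5
check: Δy/Fy = (-367/1690) / (-367/338) = 1/5 ✓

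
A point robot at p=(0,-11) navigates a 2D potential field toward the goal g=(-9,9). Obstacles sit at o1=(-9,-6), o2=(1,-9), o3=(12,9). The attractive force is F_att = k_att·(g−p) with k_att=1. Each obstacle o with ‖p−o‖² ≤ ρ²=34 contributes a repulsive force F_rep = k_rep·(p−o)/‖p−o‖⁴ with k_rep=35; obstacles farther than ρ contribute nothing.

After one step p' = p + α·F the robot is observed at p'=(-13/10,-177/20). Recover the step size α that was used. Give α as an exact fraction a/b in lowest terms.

α = 1/8

F_att = 1·(g−p) = 1·(-9,20) = (-9.0000,20.0000)
o1: d²=106 > ρ²=34 → inactive
o2: d²=5 ≤ ρ²=34; F_rep = 35·(-1,-2)/5² = (-1.4000,-2.8000)
o3: d²=544 > ρ²=34 → inactive
F = F_att + ΣF_rep = (-10.4000,17.2000)
Δp = p'−p = (-1.3000,2.1500); α = Δx/Fx = (-13/10) / (-52/5) = 1/8
check: Δy/Fy = (43/20) / (86/5) = 1/8 ✓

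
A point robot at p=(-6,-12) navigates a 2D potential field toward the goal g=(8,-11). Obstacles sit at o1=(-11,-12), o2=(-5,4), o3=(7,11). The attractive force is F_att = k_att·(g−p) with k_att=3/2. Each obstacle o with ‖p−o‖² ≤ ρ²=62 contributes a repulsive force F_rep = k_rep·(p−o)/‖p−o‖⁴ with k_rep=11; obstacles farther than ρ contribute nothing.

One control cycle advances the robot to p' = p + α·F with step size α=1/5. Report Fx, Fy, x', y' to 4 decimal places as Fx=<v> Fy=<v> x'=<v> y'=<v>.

F_att = 3/2·(g−p) = 3/2·(14,1) = (21.0000,1.5000)
o1: d²=25 ≤ ρ²=62; F_rep = 11·(5,0)/25² = (0.0880,0.0000)
o2: d²=257 > ρ²=62 → inactive
o3: d²=698 > ρ²=62 → inactive
F = F_att + ΣF_rep = (21.0880,1.5000)
p' = p + 1/5·F = (-1.7824,-11.7000)

Fx=21.0880 Fy=1.5000 x'=-1.7824 y'=-11.7000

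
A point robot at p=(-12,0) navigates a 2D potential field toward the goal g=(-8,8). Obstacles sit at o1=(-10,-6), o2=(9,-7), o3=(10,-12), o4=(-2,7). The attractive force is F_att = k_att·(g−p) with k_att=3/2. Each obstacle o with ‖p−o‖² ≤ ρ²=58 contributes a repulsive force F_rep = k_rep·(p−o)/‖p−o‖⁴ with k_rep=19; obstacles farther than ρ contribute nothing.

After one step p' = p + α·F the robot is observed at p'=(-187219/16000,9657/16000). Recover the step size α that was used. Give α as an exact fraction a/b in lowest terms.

α = 1/20

F_att = 3/2·(g−p) = 3/2·(4,8) = (6.0000,12.0000)
o1: d²=40 ≤ ρ²=58; F_rep = 19·(-2,6)/40² = (-0.0238,0.0712)
o2: d²=490 > ρ²=58 → inactive
o3: d²=628 > ρ²=58 → inactive
o4: d²=149 > ρ²=58 → inactive
F = F_att + ΣF_rep = (5.9763,12.0712)
Δp = p'−p = (0.2988,0.6036); α = Δx/Fx = (4781/16000) / (4781/800) = 1/20
check: Δy/Fy = (9657/16000) / (9657/800) = 1/20 ✓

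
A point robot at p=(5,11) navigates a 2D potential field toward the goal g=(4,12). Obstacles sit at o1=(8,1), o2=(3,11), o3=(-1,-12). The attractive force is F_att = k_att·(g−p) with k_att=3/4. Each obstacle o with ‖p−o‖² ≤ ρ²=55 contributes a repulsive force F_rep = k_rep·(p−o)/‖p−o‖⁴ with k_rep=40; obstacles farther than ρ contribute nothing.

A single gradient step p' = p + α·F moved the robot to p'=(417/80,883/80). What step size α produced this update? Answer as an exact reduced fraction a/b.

α = 1/20

F_att = 3/4·(g−p) = 3/4·(-1,1) = (-0.7500,0.7500)
o1: d²=109 > ρ²=55 → inactive
o2: d²=4 ≤ ρ²=55; F_rep = 40·(2,0)/4² = (5.0000,0.0000)
o3: d²=565 > ρ²=55 → inactive
F = F_att + ΣF_rep = (4.2500,0.7500)
Δp = p'−p = (0.2125,0.0375); α = Δx/Fx = (17/80) / (17/4) = 1/20
check: Δy/Fy = (3/80) / (3/4) = 1/20 ✓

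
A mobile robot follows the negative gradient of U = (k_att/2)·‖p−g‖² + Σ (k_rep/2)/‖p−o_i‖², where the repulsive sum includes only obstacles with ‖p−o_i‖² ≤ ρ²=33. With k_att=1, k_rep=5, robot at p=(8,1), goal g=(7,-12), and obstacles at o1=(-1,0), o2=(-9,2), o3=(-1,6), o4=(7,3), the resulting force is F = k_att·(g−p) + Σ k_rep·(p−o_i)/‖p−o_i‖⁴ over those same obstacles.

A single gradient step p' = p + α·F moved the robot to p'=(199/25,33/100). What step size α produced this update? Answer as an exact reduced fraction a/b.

α = 1/20

F_att = 1·(g−p) = 1·(-1,-13) = (-1.0000,-13.0000)
o1: d²=82 > ρ²=33 → inactive
o2: d²=290 > ρ²=33 → inactive
o3: d²=106 > ρ²=33 → inactive
o4: d²=5 ≤ ρ²=33; F_rep = 5·(1,-2)/5² = (0.2000,-0.4000)
F = F_att + ΣF_rep = (-0.8000,-13.4000)
Δp = p'−p = (-0.0400,-0.6700); α = Δx/Fx = (-1/25) / (-4/5) = 1/20
check: Δy/Fy = (-67/100) / (-67/5) = 1/20 ✓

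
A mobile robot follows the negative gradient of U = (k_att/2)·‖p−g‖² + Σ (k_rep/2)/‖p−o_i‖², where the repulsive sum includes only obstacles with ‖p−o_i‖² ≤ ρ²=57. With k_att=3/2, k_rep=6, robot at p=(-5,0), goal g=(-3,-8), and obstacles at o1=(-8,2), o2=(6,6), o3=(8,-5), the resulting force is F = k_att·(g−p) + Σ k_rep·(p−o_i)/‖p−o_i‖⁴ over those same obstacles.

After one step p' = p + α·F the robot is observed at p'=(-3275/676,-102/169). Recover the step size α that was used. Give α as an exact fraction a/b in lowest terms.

α = 1/20

F_att = 3/2·(g−p) = 3/2·(2,-8) = (3.0000,-12.0000)
o1: d²=13 ≤ ρ²=57; F_rep = 6·(3,-2)/13² = (0.1065,-0.0710)
o2: d²=157 > ρ²=57 → inactive
o3: d²=194 > ρ²=57 → inactive
F = F_att + ΣF_rep = (3.1065,-12.0710)
Δp = p'−p = (0.1553,-0.6036); α = Δx/Fx = (105/676) / (525/169) = 1/20
check: Δy/Fy = (-102/169) / (-2040/169) = 1/20 ✓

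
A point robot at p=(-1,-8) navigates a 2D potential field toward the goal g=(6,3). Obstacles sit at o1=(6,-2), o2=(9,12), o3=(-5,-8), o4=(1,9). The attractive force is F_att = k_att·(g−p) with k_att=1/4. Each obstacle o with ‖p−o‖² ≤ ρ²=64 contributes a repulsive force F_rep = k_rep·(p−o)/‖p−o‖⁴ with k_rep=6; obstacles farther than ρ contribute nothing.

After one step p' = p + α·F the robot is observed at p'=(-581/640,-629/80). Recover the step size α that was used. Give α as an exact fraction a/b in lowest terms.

F_att = 1/4·(g−p) = 1/4·(7,11) = (1.7500,2.7500)
o1: d²=85 > ρ²=64 → inactive
o2: d²=500 > ρ²=64 → inactive
o3: d²=16 ≤ ρ²=64; F_rep = 6·(4,0)/16² = (0.0938,0.0000)
o4: d²=293 > ρ²=64 → inactive
F = F_att + ΣF_rep = (1.8438,2.7500)
Δp = p'−p = (0.0922,0.1375); α = Δx/Fx = (59/640) / (59/32) = 1/20
check: Δy/Fy = (11/80) / (11/4) = 1/20 ✓

α = 1/20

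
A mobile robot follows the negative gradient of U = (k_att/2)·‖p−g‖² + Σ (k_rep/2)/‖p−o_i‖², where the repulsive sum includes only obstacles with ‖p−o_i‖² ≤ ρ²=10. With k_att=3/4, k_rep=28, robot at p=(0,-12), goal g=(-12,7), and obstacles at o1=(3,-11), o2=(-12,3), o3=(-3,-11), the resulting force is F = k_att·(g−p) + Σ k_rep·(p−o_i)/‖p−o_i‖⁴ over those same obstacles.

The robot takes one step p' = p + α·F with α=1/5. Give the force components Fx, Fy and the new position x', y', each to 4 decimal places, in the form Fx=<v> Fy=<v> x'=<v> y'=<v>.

F_att = 3/4·(g−p) = 3/4·(-12,19) = (-9.0000,14.2500)
o1: d²=10 ≤ ρ²=10; F_rep = 28·(-3,-1)/10² = (-0.8400,-0.2800)
o2: d²=369 > ρ²=10 → inactive
o3: d²=10 ≤ ρ²=10; F_rep = 28·(3,-1)/10² = (0.8400,-0.2800)
F = F_att + ΣF_rep = (-9.0000,13.6900)
p' = p + 1/5·F = (-1.8000,-9.2620)

Fx=-9.0000 Fy=13.6900 x'=-1.8000 y'=-9.2620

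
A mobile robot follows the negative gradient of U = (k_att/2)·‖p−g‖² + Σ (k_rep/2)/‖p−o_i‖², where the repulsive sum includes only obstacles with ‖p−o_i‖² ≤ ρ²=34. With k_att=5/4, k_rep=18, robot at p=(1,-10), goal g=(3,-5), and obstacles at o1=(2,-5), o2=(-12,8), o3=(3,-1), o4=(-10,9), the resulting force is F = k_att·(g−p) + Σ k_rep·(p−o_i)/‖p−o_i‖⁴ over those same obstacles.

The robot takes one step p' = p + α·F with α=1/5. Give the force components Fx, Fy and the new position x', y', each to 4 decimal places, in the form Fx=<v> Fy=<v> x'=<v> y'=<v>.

F_att = 5/4·(g−p) = 5/4·(2,5) = (2.5000,6.2500)
o1: d²=26 ≤ ρ²=34; F_rep = 18·(-1,-5)/26² = (-0.0266,-0.1331)
o2: d²=493 > ρ²=34 → inactive
o3: d²=85 > ρ²=34 → inactive
o4: d²=482 > ρ²=34 → inactive
F = F_att + ΣF_rep = (2.4734,6.1169)
p' = p + 1/5·F = (1.4947,-8.7766)

Fx=2.4734 Fy=6.1169 x'=1.4947 y'=-8.7766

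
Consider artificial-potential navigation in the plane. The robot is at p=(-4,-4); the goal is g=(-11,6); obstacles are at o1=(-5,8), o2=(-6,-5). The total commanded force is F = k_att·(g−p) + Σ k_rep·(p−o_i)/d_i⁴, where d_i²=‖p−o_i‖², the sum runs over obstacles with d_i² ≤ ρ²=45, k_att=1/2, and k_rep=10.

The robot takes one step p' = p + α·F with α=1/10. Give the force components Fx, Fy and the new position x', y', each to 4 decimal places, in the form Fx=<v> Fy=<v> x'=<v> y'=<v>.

Fx=-2.7000 Fy=5.4000 x'=-4.2700 y'=-3.4600

F_att = 1/2·(g−p) = 1/2·(-7,10) = (-3.5000,5.0000)
o1: d²=145 > ρ²=45 → inactive
o2: d²=5 ≤ ρ²=45; F_rep = 10·(2,1)/5² = (0.8000,0.4000)
F = F_att + ΣF_rep = (-2.7000,5.4000)
p' = p + 1/10·F = (-4.2700,-3.4600)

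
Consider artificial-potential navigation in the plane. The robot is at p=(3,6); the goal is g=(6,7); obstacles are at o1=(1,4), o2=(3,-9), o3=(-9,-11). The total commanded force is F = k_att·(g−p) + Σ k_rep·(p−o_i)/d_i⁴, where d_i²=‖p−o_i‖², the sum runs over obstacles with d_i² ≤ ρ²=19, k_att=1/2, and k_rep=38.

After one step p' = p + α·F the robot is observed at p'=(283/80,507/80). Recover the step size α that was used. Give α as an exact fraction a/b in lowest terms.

α = 1/5

F_att = 1/2·(g−p) = 1/2·(3,1) = (1.5000,0.5000)
o1: d²=8 ≤ ρ²=19; F_rep = 38·(2,2)/8² = (1.1875,1.1875)
o2: d²=225 > ρ²=19 → inactive
o3: d²=433 > ρ²=19 → inactive
F = F_att + ΣF_rep = (2.6875,1.6875)
Δp = p'−p = (0.5375,0.3375); α = Δx/Fx = (43/80) / (43/16) = 1/5
check: Δy/Fy = (27/80) / (27/16) = 1/5 ✓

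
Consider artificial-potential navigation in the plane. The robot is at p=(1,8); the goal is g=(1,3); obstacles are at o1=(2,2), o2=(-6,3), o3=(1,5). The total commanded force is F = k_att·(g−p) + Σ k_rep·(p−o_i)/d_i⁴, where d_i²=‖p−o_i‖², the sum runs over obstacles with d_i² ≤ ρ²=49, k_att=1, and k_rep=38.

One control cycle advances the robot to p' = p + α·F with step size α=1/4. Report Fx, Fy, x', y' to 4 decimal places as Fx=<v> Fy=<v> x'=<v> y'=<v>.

Fx=-0.0278 Fy=-3.4260 x'=0.9931 y'=7.1435

F_att = 1·(g−p) = 1·(0,-5) = (0.0000,-5.0000)
o1: d²=37 ≤ ρ²=49; F_rep = 38·(-1,6)/37² = (-0.0278,0.1665)
o2: d²=74 > ρ²=49 → inactive
o3: d²=9 ≤ ρ²=49; F_rep = 38·(0,3)/9² = (0.0000,1.4074)
F = F_att + ΣF_rep = (-0.0278,-3.4260)
p' = p + 1/4·F = (0.9931,7.1435)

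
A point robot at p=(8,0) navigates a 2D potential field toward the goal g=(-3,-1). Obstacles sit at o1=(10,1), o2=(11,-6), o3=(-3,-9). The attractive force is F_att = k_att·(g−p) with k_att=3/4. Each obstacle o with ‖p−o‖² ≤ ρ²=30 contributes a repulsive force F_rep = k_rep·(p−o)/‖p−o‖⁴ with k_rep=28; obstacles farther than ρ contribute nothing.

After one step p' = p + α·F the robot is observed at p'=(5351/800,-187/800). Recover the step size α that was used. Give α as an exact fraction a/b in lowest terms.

F_att = 3/4·(g−p) = 3/4·(-11,-1) = (-8.2500,-0.7500)
o1: d²=5 ≤ ρ²=30; F_rep = 28·(-2,-1)/5² = (-2.2400,-1.1200)
o2: d²=45 > ρ²=30 → inactive
o3: d²=202 > ρ²=30 → inactive
F = F_att + ΣF_rep = (-10.4900,-1.8700)
Δp = p'−p = (-1.3113,-0.2338); α = Δx/Fx = (-1049/800) / (-1049/100) = 1/8
check: Δy/Fy = (-187/800) / (-187/100) = 1/8 ✓

α = 1/8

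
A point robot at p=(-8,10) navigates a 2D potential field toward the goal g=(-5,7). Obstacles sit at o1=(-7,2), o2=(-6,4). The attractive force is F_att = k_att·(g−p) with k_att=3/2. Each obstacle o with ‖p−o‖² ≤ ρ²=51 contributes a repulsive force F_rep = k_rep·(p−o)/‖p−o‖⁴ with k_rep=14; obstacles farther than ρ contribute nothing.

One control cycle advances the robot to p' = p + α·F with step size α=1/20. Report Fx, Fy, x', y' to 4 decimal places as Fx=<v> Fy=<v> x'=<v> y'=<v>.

Fx=4.4825 Fy=-4.4475 x'=-7.7759 y'=9.7776

F_att = 3/2·(g−p) = 3/2·(3,-3) = (4.5000,-4.5000)
o1: d²=65 > ρ²=51 → inactive
o2: d²=40 ≤ ρ²=51; F_rep = 14·(-2,6)/40² = (-0.0175,0.0525)
F = F_att + ΣF_rep = (4.4825,-4.4475)
p' = p + 1/20·F = (-7.7759,9.7776)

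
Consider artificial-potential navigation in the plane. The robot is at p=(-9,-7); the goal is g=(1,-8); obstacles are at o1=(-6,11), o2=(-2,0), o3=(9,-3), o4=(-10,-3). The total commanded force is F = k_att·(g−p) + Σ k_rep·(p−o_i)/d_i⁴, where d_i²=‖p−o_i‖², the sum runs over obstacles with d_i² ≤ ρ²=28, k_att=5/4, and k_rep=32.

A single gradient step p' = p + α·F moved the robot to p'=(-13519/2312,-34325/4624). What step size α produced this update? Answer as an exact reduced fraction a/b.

F_att = 5/4·(g−p) = 5/4·(10,-1) = (12.5000,-1.2500)
o1: d²=333 > ρ²=28 → inactive
o2: d²=98 > ρ²=28 → inactive
o3: d²=340 > ρ²=28 → inactive
o4: d²=17 ≤ ρ²=28; F_rep = 32·(1,-4)/17² = (0.1107,-0.4429)
F = F_att + ΣF_rep = (12.6107,-1.6929)
Δp = p'−p = (3.1527,-0.4232); α = Δx/Fx = (7289/2312) / (7289/578) = 1/4
check: Δy/Fy = (-1957/4624) / (-1957/1156) = 1/4 ✓

α = 1/4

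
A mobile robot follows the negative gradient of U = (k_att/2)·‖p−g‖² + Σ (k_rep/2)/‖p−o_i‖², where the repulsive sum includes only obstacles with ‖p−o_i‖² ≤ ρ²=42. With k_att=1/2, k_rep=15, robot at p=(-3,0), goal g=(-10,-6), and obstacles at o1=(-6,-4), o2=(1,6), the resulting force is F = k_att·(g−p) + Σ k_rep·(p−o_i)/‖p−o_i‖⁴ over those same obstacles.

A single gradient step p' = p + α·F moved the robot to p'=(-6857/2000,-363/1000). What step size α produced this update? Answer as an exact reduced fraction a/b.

F_att = 1/2·(g−p) = 1/2·(-7,-6) = (-3.5000,-3.0000)
o1: d²=25 ≤ ρ²=42; F_rep = 15·(3,4)/25² = (0.0720,0.0960)
o2: d²=52 > ρ²=42 → inactive
F = F_att + ΣF_rep = (-3.4280,-2.9040)
Δp = p'−p = (-0.4285,-0.3630); α = Δx/Fx = (-857/2000) / (-857/250) = 1/8
check: Δy/Fy = (-363/1000) / (-363/125) = 1/8 ✓

α = 1/8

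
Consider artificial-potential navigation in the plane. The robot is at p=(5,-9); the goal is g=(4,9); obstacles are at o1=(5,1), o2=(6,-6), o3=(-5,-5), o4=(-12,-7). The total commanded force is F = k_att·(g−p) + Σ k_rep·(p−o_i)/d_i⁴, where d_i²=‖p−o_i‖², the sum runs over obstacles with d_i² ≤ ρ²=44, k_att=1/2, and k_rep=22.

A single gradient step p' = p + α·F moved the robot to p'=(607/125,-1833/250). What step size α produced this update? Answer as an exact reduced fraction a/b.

F_att = 1/2·(g−p) = 1/2·(-1,18) = (-0.5000,9.0000)
o1: d²=100 > ρ²=44 → inactive
o2: d²=10 ≤ ρ²=44; F_rep = 22·(-1,-3)/10² = (-0.2200,-0.6600)
o3: d²=116 > ρ²=44 → inactive
o4: d²=293 > ρ²=44 → inactive
F = F_att + ΣF_rep = (-0.7200,8.3400)
Δp = p'−p = (-0.1440,1.6680); α = Δx/Fx = (-18/125) / (-18/25) = 1/5
check: Δy/Fy = (417/250) / (417/50) = 1/5 ✓

α = 1/5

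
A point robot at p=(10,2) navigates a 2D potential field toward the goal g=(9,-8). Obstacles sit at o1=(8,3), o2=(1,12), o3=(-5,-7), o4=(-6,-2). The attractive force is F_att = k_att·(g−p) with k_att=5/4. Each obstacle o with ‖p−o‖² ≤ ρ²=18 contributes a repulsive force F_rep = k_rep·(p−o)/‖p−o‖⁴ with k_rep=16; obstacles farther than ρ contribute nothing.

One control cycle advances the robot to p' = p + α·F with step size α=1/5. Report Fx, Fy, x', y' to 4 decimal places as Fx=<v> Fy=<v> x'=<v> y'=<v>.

Fx=0.0300 Fy=-13.1400 x'=10.0060 y'=-0.6280

F_att = 5/4·(g−p) = 5/4·(-1,-10) = (-1.2500,-12.5000)
o1: d²=5 ≤ ρ²=18; F_rep = 16·(2,-1)/5² = (1.2800,-0.6400)
o2: d²=181 > ρ²=18 → inactive
o3: d²=306 > ρ²=18 → inactive
o4: d²=272 > ρ²=18 → inactive
F = F_att + ΣF_rep = (0.0300,-13.1400)
p' = p + 1/5·F = (10.0060,-0.6280)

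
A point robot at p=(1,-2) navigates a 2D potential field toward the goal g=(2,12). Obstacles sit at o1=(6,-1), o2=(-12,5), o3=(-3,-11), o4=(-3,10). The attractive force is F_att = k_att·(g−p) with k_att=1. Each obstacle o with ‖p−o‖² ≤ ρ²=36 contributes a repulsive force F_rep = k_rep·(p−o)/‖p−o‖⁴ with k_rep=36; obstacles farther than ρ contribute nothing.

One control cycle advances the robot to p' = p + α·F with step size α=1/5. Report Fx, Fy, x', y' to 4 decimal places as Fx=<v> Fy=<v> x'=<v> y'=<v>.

F_att = 1·(g−p) = 1·(1,14) = (1.0000,14.0000)
o1: d²=26 ≤ ρ²=36; F_rep = 36·(-5,-1)/26² = (-0.2663,-0.0533)
o2: d²=218 > ρ²=36 → inactive
o3: d²=97 > ρ²=36 → inactive
o4: d²=160 > ρ²=36 → inactive
F = F_att + ΣF_rep = (0.7337,13.9467)
p' = p + 1/5·F = (1.1467,0.7893)

Fx=0.7337 Fy=13.9467 x'=1.1467 y'=0.7893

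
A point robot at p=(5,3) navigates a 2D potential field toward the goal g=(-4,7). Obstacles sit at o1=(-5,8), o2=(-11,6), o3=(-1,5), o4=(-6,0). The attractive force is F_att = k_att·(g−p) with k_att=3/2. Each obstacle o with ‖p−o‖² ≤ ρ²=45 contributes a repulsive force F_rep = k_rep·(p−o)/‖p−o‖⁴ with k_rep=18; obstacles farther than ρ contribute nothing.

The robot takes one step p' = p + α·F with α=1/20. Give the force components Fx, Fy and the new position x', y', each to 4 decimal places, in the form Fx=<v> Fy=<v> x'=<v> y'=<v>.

Fx=-13.4325 Fy=5.9775 x'=4.3284 y'=3.2989

F_att = 3/2·(g−p) = 3/2·(-9,4) = (-13.5000,6.0000)
o1: d²=125 > ρ²=45 → inactive
o2: d²=265 > ρ²=45 → inactive
o3: d²=40 ≤ ρ²=45; F_rep = 18·(6,-2)/40² = (0.0675,-0.0225)
o4: d²=130 > ρ²=45 → inactive
F = F_att + ΣF_rep = (-13.4325,5.9775)
p' = p + 1/20·F = (4.3284,3.2989)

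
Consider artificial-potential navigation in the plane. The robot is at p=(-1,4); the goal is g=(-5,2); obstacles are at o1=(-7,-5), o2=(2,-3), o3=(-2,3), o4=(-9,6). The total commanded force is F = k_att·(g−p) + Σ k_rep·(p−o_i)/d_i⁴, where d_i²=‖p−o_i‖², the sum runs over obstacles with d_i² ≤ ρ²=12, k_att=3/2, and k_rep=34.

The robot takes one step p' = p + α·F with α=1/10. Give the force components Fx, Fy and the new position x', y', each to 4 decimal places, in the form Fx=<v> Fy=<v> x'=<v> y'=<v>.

Fx=2.5000 Fy=5.5000 x'=-0.7500 y'=4.5500

F_att = 3/2·(g−p) = 3/2·(-4,-2) = (-6.0000,-3.0000)
o1: d²=117 > ρ²=12 → inactive
o2: d²=58 > ρ²=12 → inactive
o3: d²=2 ≤ ρ²=12; F_rep = 34·(1,1)/2² = (8.5000,8.5000)
o4: d²=68 > ρ²=12 → inactive
F = F_att + ΣF_rep = (2.5000,5.5000)
p' = p + 1/10·F = (-0.7500,4.5500)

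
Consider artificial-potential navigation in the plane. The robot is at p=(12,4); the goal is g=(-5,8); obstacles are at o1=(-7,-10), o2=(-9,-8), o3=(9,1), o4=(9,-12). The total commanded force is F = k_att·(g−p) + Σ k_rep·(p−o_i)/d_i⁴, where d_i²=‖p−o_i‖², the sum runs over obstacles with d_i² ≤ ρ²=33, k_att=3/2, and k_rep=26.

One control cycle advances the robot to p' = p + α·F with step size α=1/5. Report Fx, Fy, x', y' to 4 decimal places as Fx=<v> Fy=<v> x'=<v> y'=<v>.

F_att = 3/2·(g−p) = 3/2·(-17,4) = (-25.5000,6.0000)
o1: d²=557 > ρ²=33 → inactive
o2: d²=585 > ρ²=33 → inactive
o3: d²=18 ≤ ρ²=33; F_rep = 26·(3,3)/18² = (0.2407,0.2407)
o4: d²=265 > ρ²=33 → inactive
F = F_att + ΣF_rep = (-25.2593,6.2407)
p' = p + 1/5·F = (6.9481,5.2481)

Fx=-25.2593 Fy=6.2407 x'=6.9481 y'=5.2481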